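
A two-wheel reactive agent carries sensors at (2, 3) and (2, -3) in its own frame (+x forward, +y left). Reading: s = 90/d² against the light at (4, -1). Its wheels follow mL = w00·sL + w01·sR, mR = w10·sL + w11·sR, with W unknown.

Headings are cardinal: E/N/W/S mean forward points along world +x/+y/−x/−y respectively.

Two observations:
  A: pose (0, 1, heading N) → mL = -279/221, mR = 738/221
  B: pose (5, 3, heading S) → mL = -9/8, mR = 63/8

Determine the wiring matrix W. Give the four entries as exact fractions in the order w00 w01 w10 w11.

obs A: pose=(0,1,N) → sL=18/13, sR=90/17, mL=-279/221, mR=738/221
obs B: pose=(5,3,S) → sL=9/2, sR=45/4, mL=-9/8, mR=63/8
sensor matrix S = [[18/13, 90/17], [9/2, 45/4]]; det S = -3645/442
solve [mL_A; mL_B] = S·[w00; w01] and [mR_A; mR_B] = S·[w10; w11]:
  w00 = 1, w01 = -1/2, w10 = 1/2, w11 = 1/2

1 -1/2 1/2 1/2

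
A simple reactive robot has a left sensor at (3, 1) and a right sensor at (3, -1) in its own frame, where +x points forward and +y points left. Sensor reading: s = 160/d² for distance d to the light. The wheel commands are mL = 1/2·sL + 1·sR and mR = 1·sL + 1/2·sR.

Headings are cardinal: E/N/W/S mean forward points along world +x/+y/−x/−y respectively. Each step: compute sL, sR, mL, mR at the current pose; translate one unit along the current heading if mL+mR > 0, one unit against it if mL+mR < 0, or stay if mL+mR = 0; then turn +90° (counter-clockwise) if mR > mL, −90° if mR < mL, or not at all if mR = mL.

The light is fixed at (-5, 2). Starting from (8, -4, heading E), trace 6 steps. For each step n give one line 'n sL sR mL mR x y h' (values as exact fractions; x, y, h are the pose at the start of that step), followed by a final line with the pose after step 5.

n=0: pose=(8,-4,E); sL=160/281, sR=32/61; mL=13872/17141, mR=14256/17141; mL+mR=28128/17141 → advance +1; mR−mL=384/17141 → turn +1·90°
n=1: pose=(9,-4,N); sL=80/89, sR=80/117; mL=11800/10413, mR=12920/10413; mL+mR=8240/3471 → advance +1; mR−mL=1120/10413 → turn +1·90°
n=2: pose=(9,-3,W); sL=160/157, sR=160/137; mL=36080/21509, mR=34480/21509; mL+mR=70560/21509 → advance +1; mR−mL=-1600/21509 → turn -1·90°
n=3: pose=(8,-3,N); sL=40/37, sR=4/5; mL=248/185, mR=274/185; mL+mR=522/185 → advance +1; mR−mL=26/185 → turn +1·90°
n=4: pose=(8,-2,W); sL=32/25, sR=160/109; mL=5744/2725, mR=5488/2725; mL+mR=11232/2725 → advance +1; mR−mL=-256/2725 → turn -1·90°
n=5: pose=(7,-2,N); sL=80/61, sR=16/17; mL=1656/1037, mR=1848/1037; mL+mR=3504/1037 → advance +1; mR−mL=192/1037 → turn +1·90°

0 160/281 32/61 13872/17141 14256/17141 8 -4 E
1 80/89 80/117 11800/10413 12920/10413 9 -4 N
2 160/157 160/137 36080/21509 34480/21509 9 -3 W
3 40/37 4/5 248/185 274/185 8 -3 N
4 32/25 160/109 5744/2725 5488/2725 8 -2 W
5 80/61 16/17 1656/1037 1848/1037 7 -2 N
final 7 -1 W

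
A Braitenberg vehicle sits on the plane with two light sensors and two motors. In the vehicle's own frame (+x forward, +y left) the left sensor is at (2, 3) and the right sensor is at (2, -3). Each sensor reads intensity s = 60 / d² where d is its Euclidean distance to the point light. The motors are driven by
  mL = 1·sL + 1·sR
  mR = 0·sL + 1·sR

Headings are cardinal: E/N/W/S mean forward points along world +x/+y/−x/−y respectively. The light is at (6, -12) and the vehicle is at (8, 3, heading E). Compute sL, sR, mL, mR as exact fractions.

3/17 3/8 75/136 3/8

left sensor world pos  = (10, 6); dL² = 340
right sensor world pos = (10, 0); dR² = 160
sL = 60/340 = 3/17
sR = 60/160 = 3/8
mL = 1·sL + 1·sR = 75/136
mR = 0·sL + 1·sR = 3/8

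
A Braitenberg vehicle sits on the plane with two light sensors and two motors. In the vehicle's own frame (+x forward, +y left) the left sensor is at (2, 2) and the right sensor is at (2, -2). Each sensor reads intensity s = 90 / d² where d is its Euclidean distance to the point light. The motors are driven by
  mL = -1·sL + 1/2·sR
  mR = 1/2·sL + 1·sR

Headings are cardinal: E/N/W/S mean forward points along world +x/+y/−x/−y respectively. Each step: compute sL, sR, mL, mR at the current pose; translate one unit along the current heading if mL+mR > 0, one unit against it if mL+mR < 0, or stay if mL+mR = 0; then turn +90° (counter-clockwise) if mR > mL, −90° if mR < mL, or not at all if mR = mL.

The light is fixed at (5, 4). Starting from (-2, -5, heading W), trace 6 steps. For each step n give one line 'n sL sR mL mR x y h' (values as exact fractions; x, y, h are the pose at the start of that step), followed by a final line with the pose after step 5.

n=0: pose=(-2,-5,W); sL=45/101, sR=9/13; mL=-261/2626, mR=2403/2626; mL+mR=1071/1313 → advance +1; mR−mL=1332/1313 → turn +1·90°
n=1: pose=(-3,-5,S); sL=90/157, sR=90/221; mL=-12825/34697, mR=24075/34697; mL+mR=11250/34697 → advance +1; mR−mL=36900/34697 → turn +1·90°
n=2: pose=(-3,-6,E); sL=9/10, sR=1/2; mL=-13/20, mR=19/20; mL+mR=3/10 → advance +1; mR−mL=8/5 → turn +1·90°
n=3: pose=(-2,-6,N); sL=18/29, sR=90/89; mL=-297/2581, mR=3411/2581; mL+mR=3114/2581 → advance +1; mR−mL=3708/2581 → turn +1·90°
n=4: pose=(-2,-5,W); sL=45/101, sR=9/13; mL=-261/2626, mR=2403/2626; mL+mR=1071/1313 → advance +1; mR−mL=1332/1313 → turn +1·90°
n=5: pose=(-3,-5,S); sL=90/157, sR=90/221; mL=-12825/34697, mR=24075/34697; mL+mR=11250/34697 → advance +1; mR−mL=36900/34697 → turn +1·90°

0 45/101 9/13 -261/2626 2403/2626 -2 -5 W
1 90/157 90/221 -12825/34697 24075/34697 -3 -5 S
2 9/10 1/2 -13/20 19/20 -3 -6 E
3 18/29 90/89 -297/2581 3411/2581 -2 -6 N
4 45/101 9/13 -261/2626 2403/2626 -2 -5 W
5 90/157 90/221 -12825/34697 24075/34697 -3 -5 S
final -3 -6 E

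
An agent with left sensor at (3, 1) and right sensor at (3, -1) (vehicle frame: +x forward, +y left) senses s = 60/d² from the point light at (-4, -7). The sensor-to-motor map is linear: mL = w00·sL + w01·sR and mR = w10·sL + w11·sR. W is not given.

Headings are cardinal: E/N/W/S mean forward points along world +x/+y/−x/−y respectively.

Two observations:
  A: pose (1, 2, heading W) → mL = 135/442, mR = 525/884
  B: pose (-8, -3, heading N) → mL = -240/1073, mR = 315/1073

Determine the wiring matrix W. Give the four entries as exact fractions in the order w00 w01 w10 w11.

1 -1 1 -1/2

obs A: pose=(1,2,W) → sL=15/17, sR=15/26, mL=135/442, mR=525/884
obs B: pose=(-8,-3,N) → sL=30/37, sR=30/29, mL=-240/1073, mR=315/1073
sensor matrix S = [[15/17, 15/26], [30/37, 30/29]]; det S = 105525/237133
solve [mL_A; mL_B] = S·[w00; w01] and [mR_A; mR_B] = S·[w10; w11]:
  w00 = 1, w01 = -1, w10 = 1, w11 = -1/2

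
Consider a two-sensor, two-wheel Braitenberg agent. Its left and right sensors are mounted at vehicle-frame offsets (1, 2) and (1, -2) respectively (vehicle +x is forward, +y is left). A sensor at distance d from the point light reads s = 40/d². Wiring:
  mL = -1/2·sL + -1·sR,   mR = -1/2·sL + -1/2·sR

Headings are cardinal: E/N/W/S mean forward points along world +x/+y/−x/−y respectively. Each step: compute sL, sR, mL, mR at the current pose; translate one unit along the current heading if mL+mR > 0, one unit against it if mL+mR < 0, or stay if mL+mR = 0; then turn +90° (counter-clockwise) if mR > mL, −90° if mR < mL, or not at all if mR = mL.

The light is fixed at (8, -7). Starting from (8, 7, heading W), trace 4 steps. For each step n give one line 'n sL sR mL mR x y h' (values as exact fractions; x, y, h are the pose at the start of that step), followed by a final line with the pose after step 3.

n=0: pose=(8,7,W); sL=8/29, sR=40/257; mL=-2188/7453, mR=-1608/7453; mL+mR=-3796/7453 → advance -1; mR−mL=20/257 → turn +1·90°
n=1: pose=(9,7,S); sL=20/89, sR=4/17; mL=-526/1513, mR=-348/1513; mL+mR=-874/1513 → advance -1; mR−mL=2/17 → turn +1·90°
n=2: pose=(9,8,E); sL=40/293, sR=40/173; mL=-15180/50689, mR=-9320/50689; mL+mR=-24500/50689 → advance -1; mR−mL=20/173 → turn +1·90°
n=3: pose=(8,8,N); sL=2/13, sR=2/13; mL=-3/13, mR=-2/13; mL+mR=-5/13 → advance -1; mR−mL=1/13 → turn +1·90°

0 8/29 40/257 -2188/7453 -1608/7453 8 7 W
1 20/89 4/17 -526/1513 -348/1513 9 7 S
2 40/293 40/173 -15180/50689 -9320/50689 9 8 E
3 2/13 2/13 -3/13 -2/13 8 8 N
final 8 7 W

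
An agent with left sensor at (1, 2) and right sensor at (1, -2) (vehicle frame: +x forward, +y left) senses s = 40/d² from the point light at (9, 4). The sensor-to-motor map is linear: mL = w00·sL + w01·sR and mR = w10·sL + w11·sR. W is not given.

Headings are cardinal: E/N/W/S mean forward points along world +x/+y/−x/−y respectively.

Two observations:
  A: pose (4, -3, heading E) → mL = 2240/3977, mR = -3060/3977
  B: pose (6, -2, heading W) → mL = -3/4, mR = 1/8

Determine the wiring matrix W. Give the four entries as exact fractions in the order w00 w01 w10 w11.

1 -1 -1 1/2

obs A: pose=(4,-3,E) → sL=40/41, sR=40/97, mL=2240/3977, mR=-3060/3977
obs B: pose=(6,-2,W) → sL=1/2, sR=5/4, mL=-3/4, mR=1/8
sensor matrix S = [[40/41, 40/97], [1/2, 5/4]]; det S = 4030/3977
solve [mL_A; mL_B] = S·[w00; w01] and [mR_A; mR_B] = S·[w10; w11]:
  w00 = 1, w01 = -1, w10 = -1, w11 = 1/2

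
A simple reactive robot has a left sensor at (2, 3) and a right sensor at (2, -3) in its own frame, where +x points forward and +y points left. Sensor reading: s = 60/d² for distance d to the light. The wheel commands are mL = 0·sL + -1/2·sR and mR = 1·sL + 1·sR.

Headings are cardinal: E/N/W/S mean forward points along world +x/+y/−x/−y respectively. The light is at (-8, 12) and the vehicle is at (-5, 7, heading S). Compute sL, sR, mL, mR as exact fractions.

left sensor world pos  = (-2, 5); dL² = 85
right sensor world pos = (-8, 5); dR² = 49
sL = 60/85 = 12/17
sR = 60/49 = 60/49
mL = 0·sL + -1/2·sR = -30/49
mR = 1·sL + 1·sR = 1608/833

12/17 60/49 -30/49 1608/833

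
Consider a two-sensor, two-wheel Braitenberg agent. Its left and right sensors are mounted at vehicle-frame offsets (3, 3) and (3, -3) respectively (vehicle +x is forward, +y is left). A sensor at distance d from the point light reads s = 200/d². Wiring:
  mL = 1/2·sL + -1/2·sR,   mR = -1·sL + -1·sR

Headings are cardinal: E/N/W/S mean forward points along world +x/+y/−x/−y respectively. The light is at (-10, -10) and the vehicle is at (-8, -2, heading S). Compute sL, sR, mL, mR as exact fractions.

left sensor world pos  = (-5, -5); dL² = 50
right sensor world pos = (-11, -5); dR² = 26
sL = 200/50 = 4
sR = 200/26 = 100/13
mL = 1/2·sL + -1/2·sR = -24/13
mR = -1·sL + -1·sR = -152/13

4 100/13 -24/13 -152/13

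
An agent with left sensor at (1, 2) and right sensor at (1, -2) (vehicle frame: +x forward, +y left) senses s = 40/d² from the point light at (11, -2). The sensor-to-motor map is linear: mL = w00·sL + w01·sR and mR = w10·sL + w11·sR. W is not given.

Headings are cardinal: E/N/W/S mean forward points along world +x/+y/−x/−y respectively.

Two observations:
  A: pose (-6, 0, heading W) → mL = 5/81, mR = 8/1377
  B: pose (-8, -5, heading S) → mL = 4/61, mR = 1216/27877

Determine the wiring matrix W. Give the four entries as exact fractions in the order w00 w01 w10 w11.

1/2 0 1 -1

obs A: pose=(-6,0,W) → sL=10/81, sR=2/17, mL=5/81, mR=8/1377
obs B: pose=(-8,-5,S) → sL=8/61, sR=40/457, mL=4/61, mR=1216/27877
sensor matrix S = [[10/81, 2/17], [8/61, 40/457]]; det S = -177472/38386629
solve [mL_A; mL_B] = S·[w00; w01] and [mR_A; mR_B] = S·[w10; w11]:
  w00 = 1/2, w01 = 0, w10 = 1, w11 = -1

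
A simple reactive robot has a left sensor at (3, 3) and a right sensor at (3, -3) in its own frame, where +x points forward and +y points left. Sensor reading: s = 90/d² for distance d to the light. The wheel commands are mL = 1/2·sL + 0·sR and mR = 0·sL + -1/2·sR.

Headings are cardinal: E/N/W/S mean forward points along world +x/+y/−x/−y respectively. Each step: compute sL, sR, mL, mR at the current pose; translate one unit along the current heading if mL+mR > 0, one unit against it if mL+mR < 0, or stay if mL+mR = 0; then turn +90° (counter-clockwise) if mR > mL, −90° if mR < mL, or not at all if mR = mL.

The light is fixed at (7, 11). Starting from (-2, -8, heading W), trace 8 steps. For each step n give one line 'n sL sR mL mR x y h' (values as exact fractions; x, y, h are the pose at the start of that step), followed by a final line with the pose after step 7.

n=0: pose=(-2,-8,W); sL=45/314, sR=9/40; mL=45/628, mR=-9/80; mL+mR=-513/12560 → advance -1; mR−mL=-2313/12560 → turn -1·90°
n=1: pose=(-1,-8,N); sL=90/377, sR=90/281; mL=45/377, mR=-45/281; mL+mR=-4320/105937 → advance -1; mR−mL=-29610/105937 → turn -1·90°
n=2: pose=(-1,-9,E); sL=45/157, sR=45/277; mL=45/314, mR=-45/554; mL+mR=2700/43489 → advance +1; mR−mL=-9765/43489 → turn -1·90°
n=3: pose=(0,-9,S); sL=18/109, sR=90/629; mL=9/109, mR=-45/629; mL+mR=756/68561 → advance +1; mR−mL=-10566/68561 → turn -1·90°
n=4: pose=(0,-10,W); sL=45/338, sR=45/212; mL=45/676, mR=-45/424; mL+mR=-2835/71656 → advance -1; mR−mL=-12375/71656 → turn -1·90°
n=5: pose=(1,-10,N); sL=2/9, sR=10/37; mL=1/9, mR=-5/37; mL+mR=-8/333 → advance -1; mR−mL=-82/333 → turn -1·90°
n=6: pose=(1,-11,E); sL=9/37, sR=45/317; mL=9/74, mR=-45/634; mL+mR=594/11729 → advance +1; mR−mL=-2259/11729 → turn -1·90°
n=7: pose=(2,-11,S); sL=90/629, sR=90/689; mL=45/629, mR=-45/689; mL+mR=2700/433381 → advance +1; mR−mL=-59310/433381 → turn -1·90°

0 45/314 9/40 45/628 -9/80 -2 -8 W
1 90/377 90/281 45/377 -45/281 -1 -8 N
2 45/157 45/277 45/314 -45/554 -1 -9 E
3 18/109 90/629 9/109 -45/629 0 -9 S
4 45/338 45/212 45/676 -45/424 0 -10 W
5 2/9 10/37 1/9 -5/37 1 -10 N
6 9/37 45/317 9/74 -45/634 1 -11 E
7 90/629 90/689 45/629 -45/689 2 -11 S
final 2 -12 W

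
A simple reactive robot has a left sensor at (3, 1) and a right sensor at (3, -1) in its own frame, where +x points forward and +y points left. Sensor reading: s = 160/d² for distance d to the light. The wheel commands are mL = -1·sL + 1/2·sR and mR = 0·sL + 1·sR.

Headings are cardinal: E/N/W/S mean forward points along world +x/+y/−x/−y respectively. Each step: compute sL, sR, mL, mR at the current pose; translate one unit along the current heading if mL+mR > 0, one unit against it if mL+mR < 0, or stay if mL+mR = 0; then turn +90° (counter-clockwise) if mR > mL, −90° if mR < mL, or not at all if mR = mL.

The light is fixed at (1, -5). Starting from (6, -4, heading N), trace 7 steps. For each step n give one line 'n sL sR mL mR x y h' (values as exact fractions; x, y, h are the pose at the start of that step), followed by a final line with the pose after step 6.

n=0: pose=(6,-4,N); sL=5, sR=40/13; mL=-45/13, mR=40/13; mL+mR=-5/13 → advance -1; mR−mL=85/13 → turn +1·90°
n=1: pose=(6,-5,W); sL=32, sR=32; mL=-16, mR=32; mL+mR=16 → advance +1; mR−mL=48 → turn +1·90°
n=2: pose=(5,-5,S); sL=80/17, sR=80/9; mL=-40/153, mR=80/9; mL+mR=440/51 → advance +1; mR−mL=1400/153 → turn +1·90°
n=3: pose=(5,-6,E); sL=160/49, sR=160/53; mL=-4560/2597, mR=160/53; mL+mR=3280/2597 → advance +1; mR−mL=12400/2597 → turn +1·90°
n=4: pose=(6,-6,N); sL=8, sR=4; mL=-6, mR=4; mL+mR=-2 → advance -1; mR−mL=10 → turn +1·90°
n=5: pose=(6,-7,W); sL=160/13, sR=32; mL=48/13, mR=32; mL+mR=464/13 → advance +1; mR−mL=368/13 → turn +1·90°
n=6: pose=(5,-7,S); sL=16/5, sR=80/17; mL=-72/85, mR=80/17; mL+mR=328/85 → advance +1; mR−mL=472/85 → turn +1·90°

0 5 40/13 -45/13 40/13 6 -4 N
1 32 32 -16 32 6 -5 W
2 80/17 80/9 -40/153 80/9 5 -5 S
3 160/49 160/53 -4560/2597 160/53 5 -6 E
4 8 4 -6 4 6 -6 N
5 160/13 32 48/13 32 6 -7 W
6 16/5 80/17 -72/85 80/17 5 -7 S
final 5 -8 E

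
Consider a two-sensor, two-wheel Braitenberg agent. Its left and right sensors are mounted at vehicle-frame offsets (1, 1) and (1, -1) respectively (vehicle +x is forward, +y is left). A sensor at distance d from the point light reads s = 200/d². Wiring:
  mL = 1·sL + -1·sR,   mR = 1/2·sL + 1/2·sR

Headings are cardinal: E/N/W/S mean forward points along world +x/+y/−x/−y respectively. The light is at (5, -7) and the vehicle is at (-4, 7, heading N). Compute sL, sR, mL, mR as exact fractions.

8/13 200/289 -288/3757 2456/3757

left sensor world pos  = (-5, 8); dL² = 325
right sensor world pos = (-3, 8); dR² = 289
sL = 200/325 = 8/13
sR = 200/289 = 200/289
mL = 1·sL + -1·sR = -288/3757
mR = 1/2·sL + 1/2·sR = 2456/3757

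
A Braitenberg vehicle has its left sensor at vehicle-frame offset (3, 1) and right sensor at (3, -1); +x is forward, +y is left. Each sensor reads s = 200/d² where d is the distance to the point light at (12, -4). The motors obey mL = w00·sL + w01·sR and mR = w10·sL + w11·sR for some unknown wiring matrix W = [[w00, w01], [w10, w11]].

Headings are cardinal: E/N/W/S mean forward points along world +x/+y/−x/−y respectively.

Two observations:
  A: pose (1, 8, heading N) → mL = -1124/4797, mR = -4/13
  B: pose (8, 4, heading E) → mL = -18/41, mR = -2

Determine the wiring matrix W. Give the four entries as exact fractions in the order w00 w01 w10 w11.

-1 1/2 0 -1/2

obs A: pose=(1,8,N) → sL=200/369, sR=8/13, mL=-1124/4797, mR=-4/13
obs B: pose=(8,4,E) → sL=100/41, sR=4, mL=-18/41, mR=-2
sensor matrix S = [[200/369, 8/13], [100/41, 4]]; det S = 3200/4797
solve [mL_A; mL_B] = S·[w00; w01] and [mR_A; mR_B] = S·[w10; w11]:
  w00 = -1, w01 = 1/2, w10 = 0, w11 = -1/2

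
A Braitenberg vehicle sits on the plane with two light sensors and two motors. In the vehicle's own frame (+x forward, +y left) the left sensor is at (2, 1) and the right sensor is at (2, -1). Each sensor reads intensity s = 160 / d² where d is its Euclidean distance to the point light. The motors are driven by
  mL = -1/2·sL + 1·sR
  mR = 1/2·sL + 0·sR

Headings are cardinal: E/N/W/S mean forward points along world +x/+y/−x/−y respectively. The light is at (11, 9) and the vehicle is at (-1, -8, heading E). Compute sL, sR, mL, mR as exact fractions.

left sensor world pos  = (1, -7); dL² = 356
right sensor world pos = (1, -9); dR² = 424
sL = 160/356 = 40/89
sR = 160/424 = 20/53
mL = -1/2·sL + 1·sR = 720/4717
mR = 1/2·sL + 0·sR = 20/89

40/89 20/53 720/4717 20/89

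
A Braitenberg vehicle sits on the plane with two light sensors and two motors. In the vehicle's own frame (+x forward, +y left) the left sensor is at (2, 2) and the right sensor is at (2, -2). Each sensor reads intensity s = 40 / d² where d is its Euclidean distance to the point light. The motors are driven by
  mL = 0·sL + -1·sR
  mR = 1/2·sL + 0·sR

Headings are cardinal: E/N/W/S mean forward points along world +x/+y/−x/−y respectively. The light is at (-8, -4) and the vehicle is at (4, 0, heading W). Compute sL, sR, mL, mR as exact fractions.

left sensor world pos  = (2, -2); dL² = 104
right sensor world pos = (2, 2); dR² = 136
sL = 40/104 = 5/13
sR = 40/136 = 5/17
mL = 0·sL + -1·sR = -5/17
mR = 1/2·sL + 0·sR = 5/26

5/13 5/17 -5/17 5/26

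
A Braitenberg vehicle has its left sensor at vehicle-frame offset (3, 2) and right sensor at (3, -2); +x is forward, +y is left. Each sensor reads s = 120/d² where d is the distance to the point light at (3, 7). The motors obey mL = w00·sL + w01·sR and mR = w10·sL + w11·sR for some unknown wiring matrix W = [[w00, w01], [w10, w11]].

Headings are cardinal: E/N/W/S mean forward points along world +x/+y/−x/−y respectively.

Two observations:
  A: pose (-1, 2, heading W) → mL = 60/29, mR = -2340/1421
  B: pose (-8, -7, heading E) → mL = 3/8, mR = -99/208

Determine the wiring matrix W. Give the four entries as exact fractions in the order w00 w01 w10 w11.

obs A: pose=(-1,2,W) → sL=60/49, sR=60/29, mL=60/29, mR=-2340/1421
obs B: pose=(-8,-7,E) → sL=15/26, sR=3/8, mL=3/8, mR=-99/208
sensor matrix S = [[60/49, 60/29], [15/26, 3/8]]; det S = -27135/36946
solve [mL_A; mL_B] = S·[w00; w01] and [mR_A; mR_B] = S·[w10; w11]:
  w00 = 0, w01 = 1, w10 = -1/2, w11 = -1/2

0 1 -1/2 -1/2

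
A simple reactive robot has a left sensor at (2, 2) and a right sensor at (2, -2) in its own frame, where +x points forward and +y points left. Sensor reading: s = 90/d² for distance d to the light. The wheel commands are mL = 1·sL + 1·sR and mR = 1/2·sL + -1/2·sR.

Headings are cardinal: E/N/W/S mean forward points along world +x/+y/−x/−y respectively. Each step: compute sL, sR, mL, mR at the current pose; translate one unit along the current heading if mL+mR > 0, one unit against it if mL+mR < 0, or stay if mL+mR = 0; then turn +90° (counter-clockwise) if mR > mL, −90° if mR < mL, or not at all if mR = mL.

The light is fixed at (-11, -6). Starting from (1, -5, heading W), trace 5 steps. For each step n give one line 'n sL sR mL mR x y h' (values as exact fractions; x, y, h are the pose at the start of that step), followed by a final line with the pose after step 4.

n=0: pose=(1,-5,W); sL=90/101, sR=90/109; mL=18900/11009, mR=360/11009; mL+mR=19260/11009 → advance +1; mR−mL=-18540/11009 → turn -1·90°
n=1: pose=(0,-5,N); sL=1, sR=45/89; mL=134/89, mR=22/89; mL+mR=156/89 → advance +1; mR−mL=-112/89 → turn -1·90°
n=2: pose=(0,-4,E); sL=18/37, sR=90/169; mL=6372/6253, mR=-144/6253; mL+mR=6228/6253 → advance +1; mR−mL=-6516/6253 → turn -1·90°
n=3: pose=(1,-4,S); sL=45/98, sR=9/10; mL=333/245, mR=-54/245; mL+mR=279/245 → advance +1; mR−mL=-387/245 → turn -1·90°
n=4: pose=(1,-5,W); sL=90/101, sR=90/109; mL=18900/11009, mR=360/11009; mL+mR=19260/11009 → advance +1; mR−mL=-18540/11009 → turn -1·90°

0 90/101 90/109 18900/11009 360/11009 1 -5 W
1 1 45/89 134/89 22/89 0 -5 N
2 18/37 90/169 6372/6253 -144/6253 0 -4 E
3 45/98 9/10 333/245 -54/245 1 -4 S
4 90/101 90/109 18900/11009 360/11009 1 -5 W
final 0 -5 N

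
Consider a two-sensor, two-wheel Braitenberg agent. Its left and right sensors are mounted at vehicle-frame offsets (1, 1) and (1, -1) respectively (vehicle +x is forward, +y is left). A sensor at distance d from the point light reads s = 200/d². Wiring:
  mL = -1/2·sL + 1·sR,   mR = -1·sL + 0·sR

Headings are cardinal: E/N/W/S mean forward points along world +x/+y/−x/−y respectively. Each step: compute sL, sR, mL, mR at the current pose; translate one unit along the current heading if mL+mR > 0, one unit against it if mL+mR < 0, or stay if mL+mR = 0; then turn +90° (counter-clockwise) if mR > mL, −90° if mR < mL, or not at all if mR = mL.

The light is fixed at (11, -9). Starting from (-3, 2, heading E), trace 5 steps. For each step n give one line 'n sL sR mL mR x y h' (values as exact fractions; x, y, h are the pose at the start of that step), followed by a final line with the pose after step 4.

n=0: pose=(-3,2,E); sL=200/313, sR=200/269; mL=35700/84197, mR=-200/313; mL+mR=-18100/84197 → advance -1; mR−mL=-89500/84197 → turn -1·90°
n=1: pose=(-4,2,S); sL=25/37, sR=50/89; mL=1475/6586, mR=-25/37; mL+mR=-2975/6586 → advance -1; mR−mL=-5925/6586 → turn -1·90°
n=2: pose=(-4,3,W); sL=200/377, sR=8/17; mL=1316/6409, mR=-200/377; mL+mR=-2084/6409 → advance -1; mR−mL=-4716/6409 → turn -1·90°
n=3: pose=(-3,3,N); sL=100/197, sR=100/169; mL=11250/33293, mR=-100/197; mL+mR=-5650/33293 → advance -1; mR−mL=-28150/33293 → turn -1·90°
n=4: pose=(-3,2,E); sL=200/313, sR=200/269; mL=35700/84197, mR=-200/313; mL+mR=-18100/84197 → advance -1; mR−mL=-89500/84197 → turn -1·90°

0 200/313 200/269 35700/84197 -200/313 -3 2 E
1 25/37 50/89 1475/6586 -25/37 -4 2 S
2 200/377 8/17 1316/6409 -200/377 -4 3 W
3 100/197 100/169 11250/33293 -100/197 -3 3 N
4 200/313 200/269 35700/84197 -200/313 -3 2 E
final -4 2 S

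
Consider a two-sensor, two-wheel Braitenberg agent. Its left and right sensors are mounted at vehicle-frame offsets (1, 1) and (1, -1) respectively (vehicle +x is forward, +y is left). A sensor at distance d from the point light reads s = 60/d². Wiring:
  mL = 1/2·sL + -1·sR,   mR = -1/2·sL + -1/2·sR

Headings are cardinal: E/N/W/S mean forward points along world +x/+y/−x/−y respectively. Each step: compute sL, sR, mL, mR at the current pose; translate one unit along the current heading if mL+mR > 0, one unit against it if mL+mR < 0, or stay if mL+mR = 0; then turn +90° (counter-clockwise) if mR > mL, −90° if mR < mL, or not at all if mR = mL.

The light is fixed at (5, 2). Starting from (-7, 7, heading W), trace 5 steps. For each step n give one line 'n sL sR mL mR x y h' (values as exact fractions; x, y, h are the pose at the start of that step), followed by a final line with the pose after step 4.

n=0: pose=(-7,7,W); sL=12/37, sR=12/41; mL=-198/1517, mR=-468/1517; mL+mR=-18/41 → advance -1; mR−mL=-270/1517 → turn -1·90°
n=1: pose=(-6,7,N); sL=1/3, sR=15/34; mL=-14/51, mR=-79/204; mL+mR=-45/68 → advance -1; mR−mL=-23/204 → turn -1·90°
n=2: pose=(-6,6,E); sL=12/25, sR=60/109; mL=-846/2725, mR=-1404/2725; mL+mR=-90/109 → advance -1; mR−mL=-558/2725 → turn -1·90°
n=3: pose=(-7,6,S); sL=6/13, sR=30/89; mL=-123/1157, mR=-462/1157; mL+mR=-45/89 → advance -1; mR−mL=-339/1157 → turn -1·90°
n=4: pose=(-7,7,W); sL=12/37, sR=12/41; mL=-198/1517, mR=-468/1517; mL+mR=-18/41 → advance -1; mR−mL=-270/1517 → turn -1·90°

0 12/37 12/41 -198/1517 -468/1517 -7 7 W
1 1/3 15/34 -14/51 -79/204 -6 7 N
2 12/25 60/109 -846/2725 -1404/2725 -6 6 E
3 6/13 30/89 -123/1157 -462/1157 -7 6 S
4 12/37 12/41 -198/1517 -468/1517 -7 7 W
final -6 7 N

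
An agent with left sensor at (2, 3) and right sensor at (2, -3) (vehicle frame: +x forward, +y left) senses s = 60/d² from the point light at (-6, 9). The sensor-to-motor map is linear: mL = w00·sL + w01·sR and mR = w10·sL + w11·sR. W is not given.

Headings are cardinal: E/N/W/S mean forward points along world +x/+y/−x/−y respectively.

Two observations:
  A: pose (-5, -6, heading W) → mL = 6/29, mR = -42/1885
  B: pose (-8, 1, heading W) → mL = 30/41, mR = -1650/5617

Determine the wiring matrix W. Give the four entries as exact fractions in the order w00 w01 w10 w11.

0 1/2 1 -1/2

obs A: pose=(-5,-6,W) → sL=12/65, sR=12/29, mL=6/29, mR=-42/1885
obs B: pose=(-8,1,W) → sL=60/137, sR=60/41, mL=30/41, mR=-1650/5617
sensor matrix S = [[12/65, 12/29], [60/137, 60/41]]; det S = 188352/2117609
solve [mL_A; mL_B] = S·[w00; w01] and [mR_A; mR_B] = S·[w10; w11]:
  w00 = 0, w01 = 1/2, w10 = 1, w11 = -1/2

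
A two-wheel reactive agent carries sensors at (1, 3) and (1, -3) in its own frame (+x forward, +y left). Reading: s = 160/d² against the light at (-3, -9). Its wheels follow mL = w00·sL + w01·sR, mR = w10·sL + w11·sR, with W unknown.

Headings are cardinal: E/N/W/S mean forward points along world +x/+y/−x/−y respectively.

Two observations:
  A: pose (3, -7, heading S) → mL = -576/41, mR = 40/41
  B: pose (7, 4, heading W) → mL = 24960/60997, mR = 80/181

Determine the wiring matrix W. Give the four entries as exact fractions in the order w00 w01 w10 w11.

obs A: pose=(3,-7,S) → sL=80/41, sR=16, mL=-576/41, mR=40/41
obs B: pose=(7,4,W) → sL=160/181, sR=160/337, mL=24960/60997, mR=80/181
sensor matrix S = [[80/41, 16], [160/181, 160/337]]; det S = -33054720/2500877
solve [mL_A; mL_B] = S·[w00; w01] and [mR_A; mR_B] = S·[w10; w11]:
  w00 = 1, w01 = -1, w10 = 1/2, w11 = 0

1 -1 1/2 0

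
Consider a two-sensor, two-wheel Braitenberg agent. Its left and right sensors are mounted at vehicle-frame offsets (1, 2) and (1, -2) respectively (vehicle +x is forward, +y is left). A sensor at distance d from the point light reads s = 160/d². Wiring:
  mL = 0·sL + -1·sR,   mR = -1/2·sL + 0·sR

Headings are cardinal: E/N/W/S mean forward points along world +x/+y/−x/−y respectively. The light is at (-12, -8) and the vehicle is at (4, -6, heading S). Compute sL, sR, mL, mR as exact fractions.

left sensor world pos  = (6, -7); dL² = 325
right sensor world pos = (2, -7); dR² = 197
sL = 160/325 = 32/65
sR = 160/197 = 160/197
mL = 0·sL + -1·sR = -160/197
mR = -1/2·sL + 0·sR = -16/65

32/65 160/197 -160/197 -16/65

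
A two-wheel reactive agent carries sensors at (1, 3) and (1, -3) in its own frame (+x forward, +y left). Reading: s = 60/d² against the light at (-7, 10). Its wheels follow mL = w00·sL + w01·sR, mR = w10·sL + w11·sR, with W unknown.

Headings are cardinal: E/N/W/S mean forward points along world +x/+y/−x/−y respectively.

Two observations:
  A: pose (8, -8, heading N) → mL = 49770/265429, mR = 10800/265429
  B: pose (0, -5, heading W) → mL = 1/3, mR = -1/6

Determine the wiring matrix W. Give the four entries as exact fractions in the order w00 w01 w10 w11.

obs A: pose=(8,-8,N) → sL=60/433, sR=60/613, mL=49770/265429, mR=10800/265429
obs B: pose=(0,-5,W) → sL=1/6, sR=1/3, mL=1/3, mR=-1/6
sensor matrix S = [[60/433, 60/613], [1/6, 1/3]]; det S = 7930/265429
solve [mL_A; mL_B] = S·[w00; w01] and [mR_A; mR_B] = S·[w10; w11]:
  w00 = 1, w01 = 1/2, w10 = 1, w11 = -1

1 1/2 1 -1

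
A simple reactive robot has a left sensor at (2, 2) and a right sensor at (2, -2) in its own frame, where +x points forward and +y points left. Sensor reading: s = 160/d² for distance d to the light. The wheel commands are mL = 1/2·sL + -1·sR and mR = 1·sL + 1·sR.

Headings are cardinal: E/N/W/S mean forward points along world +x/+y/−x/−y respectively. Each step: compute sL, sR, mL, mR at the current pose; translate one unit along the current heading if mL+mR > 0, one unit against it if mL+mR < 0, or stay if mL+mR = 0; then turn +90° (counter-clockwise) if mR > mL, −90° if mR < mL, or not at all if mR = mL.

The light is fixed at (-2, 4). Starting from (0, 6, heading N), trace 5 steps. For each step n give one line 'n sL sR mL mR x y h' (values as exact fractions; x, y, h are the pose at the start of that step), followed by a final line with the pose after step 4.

0 10 5 0 15 0 6 N
1 160 32/5 368/5 832/5 0 7 W
2 16 80 -72 96 -1 7 S
3 32/5 160/9 -656/45 1088/45 -1 6 E
4 10 5 0 15 0 6 N
final 0 7 W

n=0: pose=(0,6,N); sL=10, sR=5; mL=0, mR=15; mL+mR=15 → advance +1; mR−mL=15 → turn +1·90°
n=1: pose=(0,7,W); sL=160, sR=32/5; mL=368/5, mR=832/5; mL+mR=240 → advance +1; mR−mL=464/5 → turn +1·90°
n=2: pose=(-1,7,S); sL=16, sR=80; mL=-72, mR=96; mL+mR=24 → advance +1; mR−mL=168 → turn +1·90°
n=3: pose=(-1,6,E); sL=32/5, sR=160/9; mL=-656/45, mR=1088/45; mL+mR=48/5 → advance +1; mR−mL=1744/45 → turn +1·90°
n=4: pose=(0,6,N); sL=10, sR=5; mL=0, mR=15; mL+mR=15 → advance +1; mR−mL=15 → turn +1·90°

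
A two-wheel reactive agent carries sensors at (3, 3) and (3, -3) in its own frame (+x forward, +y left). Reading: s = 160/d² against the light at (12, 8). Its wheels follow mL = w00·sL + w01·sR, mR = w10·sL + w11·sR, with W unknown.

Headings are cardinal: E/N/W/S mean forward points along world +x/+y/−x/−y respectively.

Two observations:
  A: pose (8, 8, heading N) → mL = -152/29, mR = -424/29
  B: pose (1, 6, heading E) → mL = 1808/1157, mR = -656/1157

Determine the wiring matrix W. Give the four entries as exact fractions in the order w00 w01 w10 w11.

obs A: pose=(8,8,N) → sL=80/29, sR=16, mL=-152/29, mR=-424/29
obs B: pose=(1,6,E) → sL=32/13, sR=160/89, mL=1808/1157, mR=-656/1157
sensor matrix S = [[80/29, 16], [32/13, 160/89]]; det S = -1155072/33553
solve [mL_A; mL_B] = S·[w00; w01] and [mR_A; mR_B] = S·[w10; w11]:
  w00 = 1, w01 = -1/2, w10 = 1/2, w11 = -1

1 -1/2 1/2 -1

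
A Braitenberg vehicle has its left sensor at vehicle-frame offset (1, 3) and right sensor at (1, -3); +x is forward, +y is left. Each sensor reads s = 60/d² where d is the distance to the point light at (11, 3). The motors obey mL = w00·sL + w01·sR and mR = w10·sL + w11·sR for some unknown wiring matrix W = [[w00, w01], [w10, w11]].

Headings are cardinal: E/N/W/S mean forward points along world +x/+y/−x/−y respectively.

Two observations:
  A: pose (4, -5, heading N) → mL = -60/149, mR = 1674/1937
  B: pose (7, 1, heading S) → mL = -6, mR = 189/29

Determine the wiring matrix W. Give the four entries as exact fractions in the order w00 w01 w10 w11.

obs A: pose=(4,-5,N) → sL=60/149, sR=12/13, mL=-60/149, mR=1674/1937
obs B: pose=(7,1,S) → sL=6, sR=30/29, mL=-6, mR=189/29
sensor matrix S = [[60/149, 12/13], [6, 30/29]]; det S = -287712/56173
solve [mL_A; mL_B] = S·[w00; w01] and [mR_A; mR_B] = S·[w10; w11]:
  w00 = -1, w01 = 0, w10 = 1, w11 = 1/2

-1 0 1 1/2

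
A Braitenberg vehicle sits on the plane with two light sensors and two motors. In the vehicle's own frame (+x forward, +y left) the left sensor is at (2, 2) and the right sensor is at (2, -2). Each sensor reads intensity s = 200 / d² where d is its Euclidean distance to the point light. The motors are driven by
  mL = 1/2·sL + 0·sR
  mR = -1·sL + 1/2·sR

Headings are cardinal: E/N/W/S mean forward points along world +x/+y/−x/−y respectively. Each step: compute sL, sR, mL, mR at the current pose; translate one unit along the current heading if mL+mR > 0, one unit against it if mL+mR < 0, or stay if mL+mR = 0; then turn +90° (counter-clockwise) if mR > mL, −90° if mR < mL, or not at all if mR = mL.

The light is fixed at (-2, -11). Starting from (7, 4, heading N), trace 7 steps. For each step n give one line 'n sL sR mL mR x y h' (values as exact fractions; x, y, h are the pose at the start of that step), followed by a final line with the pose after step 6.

n=0: pose=(7,4,N); sL=100/169, sR=20/41; mL=50/169, mR=-2410/6929; mL+mR=-360/6929 → advance -1; mR−mL=-4460/6929 → turn -1·90°
n=1: pose=(7,3,E); sL=200/377, sR=40/53; mL=100/377, mR=-3060/19981; mL+mR=2240/19981 → advance +1; mR−mL=-8360/19981 → turn -1·90°
n=2: pose=(8,3,S); sL=25/36, sR=25/26; mL=25/72, mR=-25/117; mL+mR=125/936 → advance +1; mR−mL=-175/312 → turn -1·90°
n=3: pose=(8,2,W); sL=40/37, sR=200/289; mL=20/37, mR=-7860/10693; mL+mR=-2080/10693 → advance -1; mR−mL=-13640/10693 → turn -1·90°
n=4: pose=(9,2,N); sL=100/153, sR=100/197; mL=50/153, mR=-12050/30141; mL+mR=-2200/30141 → advance -1; mR−mL=-7300/10047 → turn -1·90°
n=5: pose=(9,1,E); sL=40/73, sR=200/269; mL=20/73, mR=-3460/19637; mL+mR=1920/19637 → advance +1; mR−mL=-8840/19637 → turn -1·90°
n=6: pose=(10,1,S); sL=25/37, sR=1; mL=25/74, mR=-13/74; mL+mR=6/37 → advance +1; mR−mL=-19/37 → turn -1·90°

0 100/169 20/41 50/169 -2410/6929 7 4 N
1 200/377 40/53 100/377 -3060/19981 7 3 E
2 25/36 25/26 25/72 -25/117 8 3 S
3 40/37 200/289 20/37 -7860/10693 8 2 W
4 100/153 100/197 50/153 -12050/30141 9 2 N
5 40/73 200/269 20/73 -3460/19637 9 1 E
6 25/37 1 25/74 -13/74 10 1 S
final 10 0 W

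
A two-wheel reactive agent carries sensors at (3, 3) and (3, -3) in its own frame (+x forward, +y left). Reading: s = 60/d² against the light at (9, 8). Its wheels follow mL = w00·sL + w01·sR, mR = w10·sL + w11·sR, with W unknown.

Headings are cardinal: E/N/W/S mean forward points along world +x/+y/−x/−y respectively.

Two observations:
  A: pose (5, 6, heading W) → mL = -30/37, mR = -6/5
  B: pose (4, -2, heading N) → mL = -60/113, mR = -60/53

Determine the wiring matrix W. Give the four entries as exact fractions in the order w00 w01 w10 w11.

-1 0 0 -1

obs A: pose=(5,6,W) → sL=30/37, sR=6/5, mL=-30/37, mR=-6/5
obs B: pose=(4,-2,N) → sL=60/113, sR=60/53, mL=-60/113, mR=-60/53
sensor matrix S = [[30/37, 6/5], [60/113, 60/53]]; det S = 62208/221593
solve [mL_A; mL_B] = S·[w00; w01] and [mR_A; mR_B] = S·[w10; w11]:
  w00 = -1, w01 = 0, w10 = 0, w11 = -1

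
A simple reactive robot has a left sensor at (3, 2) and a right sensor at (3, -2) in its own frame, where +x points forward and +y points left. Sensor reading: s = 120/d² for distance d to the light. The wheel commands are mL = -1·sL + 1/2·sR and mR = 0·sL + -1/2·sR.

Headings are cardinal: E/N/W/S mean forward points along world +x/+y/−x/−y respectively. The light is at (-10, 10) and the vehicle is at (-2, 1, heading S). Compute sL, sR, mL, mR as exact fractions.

30/61 2/3 -29/183 -1/3

left sensor world pos  = (0, -2); dL² = 244
right sensor world pos = (-4, -2); dR² = 180
sL = 120/244 = 30/61
sR = 120/180 = 2/3
mL = -1·sL + 1/2·sR = -29/183
mR = 0·sL + -1/2·sR = -1/3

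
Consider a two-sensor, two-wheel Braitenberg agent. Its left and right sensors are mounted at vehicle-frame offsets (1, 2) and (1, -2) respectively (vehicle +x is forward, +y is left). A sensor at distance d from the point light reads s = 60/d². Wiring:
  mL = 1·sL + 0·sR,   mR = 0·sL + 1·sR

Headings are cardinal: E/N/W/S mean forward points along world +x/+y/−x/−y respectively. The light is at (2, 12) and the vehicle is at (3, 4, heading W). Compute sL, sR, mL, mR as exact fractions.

left sensor world pos  = (2, 2); dL² = 100
right sensor world pos = (2, 6); dR² = 36
sL = 60/100 = 3/5
sR = 60/36 = 5/3
mL = 1·sL + 0·sR = 3/5
mR = 0·sL + 1·sR = 5/3

3/5 5/3 3/5 5/3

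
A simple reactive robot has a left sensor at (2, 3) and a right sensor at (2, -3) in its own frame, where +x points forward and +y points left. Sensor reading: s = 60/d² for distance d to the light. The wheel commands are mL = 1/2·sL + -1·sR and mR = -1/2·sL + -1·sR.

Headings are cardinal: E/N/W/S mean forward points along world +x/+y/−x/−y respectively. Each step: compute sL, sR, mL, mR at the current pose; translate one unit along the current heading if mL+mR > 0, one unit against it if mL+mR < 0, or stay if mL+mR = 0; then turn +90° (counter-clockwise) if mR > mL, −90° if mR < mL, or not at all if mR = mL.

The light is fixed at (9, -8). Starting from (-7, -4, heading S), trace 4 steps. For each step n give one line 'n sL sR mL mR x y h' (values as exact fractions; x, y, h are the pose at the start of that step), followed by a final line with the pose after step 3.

n=0: pose=(-7,-4,S); sL=60/173, sR=12/73; mL=114/12629, mR=-4266/12629; mL+mR=-24/73 → advance -1; mR−mL=-60/173 → turn -1·90°
n=1: pose=(-7,-3,W); sL=15/82, sR=15/97; mL=-1005/15908, mR=-3915/15908; mL+mR=-30/97 → advance -1; mR−mL=-15/82 → turn -1·90°
n=2: pose=(-6,-3,N); sL=60/373, sR=60/193; mL=-16590/71989, mR=-28170/71989; mL+mR=-120/193 → advance -1; mR−mL=-60/373 → turn -1·90°
n=3: pose=(-6,-4,E); sL=30/109, sR=6/17; mL=-399/1853, mR=-909/1853; mL+mR=-12/17 → advance -1; mR−mL=-30/109 → turn -1·90°

0 60/173 12/73 114/12629 -4266/12629 -7 -4 S
1 15/82 15/97 -1005/15908 -3915/15908 -7 -3 W
2 60/373 60/193 -16590/71989 -28170/71989 -6 -3 N
3 30/109 6/17 -399/1853 -909/1853 -6 -4 E
final -7 -4 S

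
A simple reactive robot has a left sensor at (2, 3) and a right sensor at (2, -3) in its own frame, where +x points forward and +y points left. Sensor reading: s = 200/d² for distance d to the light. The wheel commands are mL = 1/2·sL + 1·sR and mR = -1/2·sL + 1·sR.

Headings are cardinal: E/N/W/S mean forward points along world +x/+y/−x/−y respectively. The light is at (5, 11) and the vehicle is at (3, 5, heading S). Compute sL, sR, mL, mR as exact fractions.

40/13 200/89 4380/1157 820/1157

left sensor world pos  = (6, 3); dL² = 65
right sensor world pos = (0, 3); dR² = 89
sL = 200/65 = 40/13
sR = 200/89 = 200/89
mL = 1/2·sL + 1·sR = 4380/1157
mR = -1/2·sL + 1·sR = 820/1157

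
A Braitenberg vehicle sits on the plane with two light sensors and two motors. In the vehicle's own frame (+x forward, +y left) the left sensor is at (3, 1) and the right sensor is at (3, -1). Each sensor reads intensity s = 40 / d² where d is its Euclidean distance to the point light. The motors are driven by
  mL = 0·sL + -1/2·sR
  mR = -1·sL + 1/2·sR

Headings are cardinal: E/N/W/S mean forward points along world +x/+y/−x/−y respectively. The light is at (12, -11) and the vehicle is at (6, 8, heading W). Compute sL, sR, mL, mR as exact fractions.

8/81 40/481 -20/481 -2228/38961

left sensor world pos  = (3, 7); dL² = 405
right sensor world pos = (3, 9); dR² = 481
sL = 40/405 = 8/81
sR = 40/481 = 40/481
mL = 0·sL + -1/2·sR = -20/481
mR = -1·sL + 1/2·sR = -2228/38961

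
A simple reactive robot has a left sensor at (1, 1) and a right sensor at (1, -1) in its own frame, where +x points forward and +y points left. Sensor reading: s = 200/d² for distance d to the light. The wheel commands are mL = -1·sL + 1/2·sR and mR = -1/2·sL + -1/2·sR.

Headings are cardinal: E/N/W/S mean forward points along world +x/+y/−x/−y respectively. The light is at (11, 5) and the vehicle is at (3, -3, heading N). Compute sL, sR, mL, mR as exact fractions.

20/13 100/49 -330/637 -1140/637

left sensor world pos  = (2, -2); dL² = 130
right sensor world pos = (4, -2); dR² = 98
sL = 200/130 = 20/13
sR = 200/98 = 100/49
mL = -1·sL + 1/2·sR = -330/637
mR = -1/2·sL + -1/2·sR = -1140/637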